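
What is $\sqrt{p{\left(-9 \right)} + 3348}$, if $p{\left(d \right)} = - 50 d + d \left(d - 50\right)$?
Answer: $3 \sqrt{481} \approx 65.795$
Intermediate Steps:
$p{\left(d \right)} = - 50 d + d \left(-50 + d\right)$
$\sqrt{p{\left(-9 \right)} + 3348} = \sqrt{- 9 \left(-100 - 9\right) + 3348} = \sqrt{\left(-9\right) \left(-109\right) + 3348} = \sqrt{981 + 3348} = \sqrt{4329} = 3 \sqrt{481}$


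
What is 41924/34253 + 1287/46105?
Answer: 1976989631/1579234565 ≈ 1.2519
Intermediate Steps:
41924/34253 + 1287/46105 = 1976989631/1579234565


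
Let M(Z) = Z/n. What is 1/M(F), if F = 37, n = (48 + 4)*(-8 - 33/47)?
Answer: -21268/1739 ≈ -12.230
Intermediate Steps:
n = -21268/47 (n = 52*(-8 - 33*1/47) = 52*(-8 - 33/47) = 52*(-409/47) = -21268/47 ≈ -452.51)
M(Z) = -47*Z/21268 (M(Z) = Z/(-21268/47) = Z*(-47/21268) = -47*Z/21268)
1/M(F) = 1/(-47/21268*37) = 1/(-1739/21268) = -21268/1739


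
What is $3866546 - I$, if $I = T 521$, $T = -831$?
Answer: $4299497$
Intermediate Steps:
$I = -432951$ ($I = \left(-831\right) 521 = -432951$)
$3866546 - I = 3866546 - -432951 = 3866546 + 432951 = 4299497$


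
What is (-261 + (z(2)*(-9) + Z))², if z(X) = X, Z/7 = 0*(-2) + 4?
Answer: 63001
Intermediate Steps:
Z = 28 (Z = 7*(0*(-2) + 4) = 7*(0 + 4) = 7*4 = 28)
(-261 + (z(2)*(-9) + Z))² = (-261 + (2*(-9) + 28))² = (-261 + (-18 + 28))² = (-261 + 10)² = (-251)² = 63001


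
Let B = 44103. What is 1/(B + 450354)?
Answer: 1/494457 ≈ 2.0224e-6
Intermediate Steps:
1/(B + 450354) = 1/(44103 + 450354) = 1/494457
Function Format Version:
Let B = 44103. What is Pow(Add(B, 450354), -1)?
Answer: Rational(1, 494457) ≈ 2.0224e-6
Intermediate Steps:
Pow(Add(B, 450354), -1) = Pow(Add(44103, 450354), -1) = Pow(494457, -1) = Rational(1, 494457)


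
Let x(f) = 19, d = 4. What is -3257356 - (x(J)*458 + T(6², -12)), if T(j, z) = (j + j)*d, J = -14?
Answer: -3266346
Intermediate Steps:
T(j, z) = 8*j (T(j, z) = (j + j)*4 = (2*j)*4 = 8*j)
-3257356 - (x(J)*458 + T(6², -12)) = -3257356 - (19*458 + 8*6²) = -3257356 - (8702 + 8*36) = -3257356 - (8702 + 288) = -3257356 - 1*8990 = -3257356 - 8990 = -3266346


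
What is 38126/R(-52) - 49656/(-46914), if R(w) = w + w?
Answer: -148623245/406588 ≈ -365.54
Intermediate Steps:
R(w) = 2*w
38126/R(-52) - 49656/(-46914) = 38126/((2*(-52))) - 49656/(-46914) = 38126/(-104) - 49656*(-1/46914) = 38126*(-1/104) + 8276/7819 = -19063/52 + 8276/7819 = -148623245/406588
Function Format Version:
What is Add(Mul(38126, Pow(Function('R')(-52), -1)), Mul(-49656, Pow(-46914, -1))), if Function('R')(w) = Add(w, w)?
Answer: Rational(-148623245, 406588) ≈ -365.54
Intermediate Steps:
Function('R')(w) = Mul(2, w)
Add(Mul(38126, Pow(Function('R')(-52), -1)), Mul(-49656, Pow(-46914, -1))) = Add(Mul(38126, Pow(Mul(2, -52), -1)), Mul(-49656, Pow(-46914, -1))) = Add(Mul(38126, Pow(-104, -1)), Mul(-49656, Rational(-1, 46914))) = Add(Mul(38126, Rational(-1, 104)), Rational(8276, 7819)) = Add(Rational(-19063, 52), Rational(8276, 7819)) = Rational(-148623245, 406588)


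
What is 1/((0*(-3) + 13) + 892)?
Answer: 1/905 ≈ 0.0011050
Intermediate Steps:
1/((0*(-3) + 13) + 892) = 1/((0 + 13) + 892) = 1/(13 + 892) = 1/905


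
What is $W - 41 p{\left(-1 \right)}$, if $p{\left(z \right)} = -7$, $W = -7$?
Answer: $280$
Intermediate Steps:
$W - 41 p{\left(-1 \right)} = -7 - -287 = -7 + 287 = 280$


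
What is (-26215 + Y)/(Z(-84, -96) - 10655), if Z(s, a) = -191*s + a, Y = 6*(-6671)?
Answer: -66241/5293 ≈ -12.515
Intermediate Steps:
Y = -40026
Z(s, a) = a - 191*s
(-26215 + Y)/(Z(-84, -96) - 10655) = (-26215 - 40026)/((-96 - 191*(-84)) - 10655) = -66241/((-96 + 16044) - 10655) = -66241/(15948 - 10655) = -66241/5293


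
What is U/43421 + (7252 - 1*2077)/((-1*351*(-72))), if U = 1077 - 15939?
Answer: -16765421/121926168 ≈ -0.13750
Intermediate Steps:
U = -14862
U/43421 + (7252 - 1*2077)/((-1*351*(-72))) = -14862/43421 + (7252 - 1*2077)/((-1*351*(-72))) = -14862*1/43421 + (7252 - 2077)/((-351*(-72))) = -14862/43421 + 5175/25272 = -14862/43421 + 5175*(1/25272) = -14862/43421 + 575/2808 = -16765421/121926168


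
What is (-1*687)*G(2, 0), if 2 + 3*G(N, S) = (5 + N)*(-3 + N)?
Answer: 2061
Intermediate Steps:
G(N, S) = -2/3 + (-3 + N)*(5 + N)/3 (G(N, S) = -2/3 + ((5 + N)*(-3 + N))/3 = -2/3 + ((-3 + N)*(5 + N))/3 = -2/3 + (-3 + N)*(5 + N)/3)
(-1*687)*G(2, 0) = (-1*687)*(-17/3 + (1/3)*2**2 + (2/3)*2) = -687*(-17/3 + (1/3)*4 + 4/3) = -687*(-17/3 + 4/3 + 4/3) = -687*(-3) = 2061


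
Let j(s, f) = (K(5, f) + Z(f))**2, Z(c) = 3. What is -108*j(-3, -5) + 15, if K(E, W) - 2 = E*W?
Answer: -43185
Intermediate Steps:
K(E, W) = 2 + E*W
j(s, f) = (5 + 5*f)**2 (j(s, f) = ((2 + 5*f) + 3)**2 = (5 + 5*f)**2)
-108*j(-3, -5) + 15 = -2700*(1 - 5)**2 + 15 = -2700*(-4)**2 + 15 = -2700*16 + 15 = -108*400 + 15 = -43200 + 15 = -43185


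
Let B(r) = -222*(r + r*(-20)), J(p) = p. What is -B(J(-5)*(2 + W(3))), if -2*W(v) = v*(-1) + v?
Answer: 42180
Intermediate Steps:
W(v) = 0 (W(v) = -(v*(-1) + v)/2 = -(-v + v)/2 = -½*0 = 0)
B(r) = 4218*r (B(r) = -222*(r - 20*r) = -(-4218)*r = 4218*r)
-B(J(-5)*(2 + W(3))) = -4218*(-5*(2 + 0)) = -4218*(-5*2) = -4218*(-10) = -1*(-42180) = 42180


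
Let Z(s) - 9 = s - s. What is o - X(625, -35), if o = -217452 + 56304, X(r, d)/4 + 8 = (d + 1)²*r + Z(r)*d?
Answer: -3049856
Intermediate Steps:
Z(s) = 9 (Z(s) = 9 + (s - s) = 9 + 0 = 9)
X(r, d) = -32 + 36*d + 4*r*(1 + d)² (X(r, d) = -32 + 4*((d + 1)²*r + 9*d) = -32 + 4*((1 + d)²*r + 9*d) = -32 + 4*(r*(1 + d)² + 9*d) = -32 + 4*(9*d + r*(1 + d)²) = -32 + (36*d + 4*r*(1 + d)²) = -32 + 36*d + 4*r*(1 + d)²)
o = -161148
o - X(625, -35) = -161148 - (-32 + 36*(-35) + 4*625*(1 - 35)²) = -161148 - (-32 - 1260 + 4*625*(-34)²) = -161148 - (-32 - 1260 + 4*625*1156) = -161148 - (-32 - 1260 + 2890000) = -161148 - 1*2888708 = -161148 - 2888708 = -3049856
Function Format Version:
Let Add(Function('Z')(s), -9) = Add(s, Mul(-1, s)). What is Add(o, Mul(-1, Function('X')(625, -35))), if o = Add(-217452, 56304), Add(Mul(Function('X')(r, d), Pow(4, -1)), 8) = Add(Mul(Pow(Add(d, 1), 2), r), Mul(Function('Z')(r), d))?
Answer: -3049856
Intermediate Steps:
Function('Z')(s) = 9 (Function('Z')(s) = Add(9, Add(s, Mul(-1, s))) = Add(9, 0) = 9)
Function('X')(r, d) = Add(-32, Mul(36, d), Mul(4, r, Pow(Add(1, d), 2))) (Function('X')(r, d) = Add(-32, Mul(4, Add(Mul(Pow(Add(d, 1), 2), r), Mul(9, d)))) = Add(-32, Mul(4, Add(Mul(Pow(Add(1, d), 2), r), Mul(9, d)))) = Add(-32, Mul(4, Add(Mul(r, Pow(Add(1, d), 2)), Mul(9, d)))) = Add(-32, Mul(4, Add(Mul(9, d), Mul(r, Pow(Add(1, d), 2))))) = Add(-32, Add(Mul(36, d), Mul(4, r, Pow(Add(1, d), 2)))) = Add(-32, Mul(36, d), Mul(4, r, Pow(Add(1, d), 2))))
o = -161148
Add(o, Mul(-1, Function('X')(625, -35))) = Add(-161148, Mul(-1, Add(-32, Mul(36, -35), Mul(4, 625, Pow(Add(1, -35), 2))))) = Add(-161148, Mul(-1, Add(-32, -1260, Mul(4, 625, Pow(-34, 2))))) = Add(-161148, Mul(-1, Add(-32, -1260, Mul(4, 625, 1156)))) = Add(-161148, Mul(-1, Add(-32, -1260, 2890000))) = Add(-161148, Mul(-1, 2888708)) = Add(-161148, -2888708) = -3049856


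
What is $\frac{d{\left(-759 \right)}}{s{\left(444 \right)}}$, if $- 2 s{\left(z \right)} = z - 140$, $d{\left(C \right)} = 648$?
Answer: $- \frac{81}{19} \approx -4.2632$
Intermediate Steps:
$s{\left(z \right)} = 70 - \frac{z}{2}$ ($s{\left(z \right)} = - \frac{z - 140}{2} = - \frac{-140 + z}{2} = 70 - \frac{z}{2}$)
$\frac{d{\left(-759 \right)}}{s{\left(444 \right)}} = \frac{648}{70 - 222} = \frac{648}{-152} = 648 \left(- \frac{1}{152}\right) = - \frac{81}{19}$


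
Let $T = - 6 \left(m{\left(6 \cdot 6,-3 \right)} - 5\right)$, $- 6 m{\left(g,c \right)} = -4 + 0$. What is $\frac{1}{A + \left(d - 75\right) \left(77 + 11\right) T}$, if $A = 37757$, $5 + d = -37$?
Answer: $- \frac{1}{229939} \approx -4.349 \cdot 10^{-6}$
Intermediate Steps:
$d = -42$ ($d = -5 - 37 = -42$)
$m{\left(g,c \right)} = \frac{2}{3}$ ($m{\left(g,c \right)} = - \frac{-4 + 0}{6} = \left(- \frac{1}{6}\right) \left(-4\right) = \frac{2}{3}$)
$T = 26$ ($T = - 6 \left(\frac{2}{3} - 5\right) = \left(-6\right) \left(- \frac{13}{3}\right) = 26$)
$\frac{1}{A + \left(d - 75\right) \left(77 + 11\right) T} = \frac{1}{37757 + \left(-42 - 75\right) \left(77 + 11\right) 26} = \frac{1}{37757 + \left(-117\right) 88 \cdot 26} = \frac{1}{37757 - 267696} = \frac{1}{-229939} = - \frac{1}{229939}$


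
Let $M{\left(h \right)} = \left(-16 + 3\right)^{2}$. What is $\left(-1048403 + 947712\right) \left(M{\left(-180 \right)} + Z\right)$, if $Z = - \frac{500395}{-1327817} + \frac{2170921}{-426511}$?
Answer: $- \frac{9368327312537305481}{566328556487} \approx -1.6542 \cdot 10^{7}$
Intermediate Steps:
$Z = - \frac{2669161837612}{566328556487}$ ($Z = \left(-500395\right) \left(- \frac{1}{1327817}\right) + 2170921 \left(- \frac{1}{426511}\right) = \frac{500395}{1327817} - \frac{2170921}{426511} = - \frac{2669161837612}{566328556487} \approx -4.7131$)
$M{\left(h \right)} = 169$ ($M{\left(h \right)} = \left(-13\right)^{2} = 169$)
$\left(-1048403 + 947712\right) \left(M{\left(-180 \right)} + Z\right) = \left(-1048403 + 947712\right) \left(169 - \frac{2669161837612}{566328556487}\right) = \left(-100691\right) \frac{93040364208691}{566328556487} = - \frac{9368327312537305481}{566328556487}$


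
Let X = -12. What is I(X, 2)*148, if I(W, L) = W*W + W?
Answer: 19536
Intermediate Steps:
I(W, L) = W + W**2 (I(W, L) = W**2 + W = W + W**2)
I(X, 2)*148 = -12*(1 - 12)*148 = -12*(-11)*148 = 132*148 = 19536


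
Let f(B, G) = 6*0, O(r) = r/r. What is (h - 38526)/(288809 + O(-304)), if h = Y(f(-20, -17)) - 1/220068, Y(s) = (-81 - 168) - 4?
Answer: -8534016973/63557839080 ≈ -0.13427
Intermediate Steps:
O(r) = 1
f(B, G) = 0
Y(s) = -253 (Y(s) = -249 - 4 = -253)
h = -55677205/220068 (h = -253 - 1/220068 = -55677205/220068 ≈ -253.00)
(h - 38526)/(288809 + O(-304)) = (-55677205/220068 - 38526)/(288809 + 1) = -8534016973/220068/288810 = -8534016973/220068*1/288810 = -8534016973/63557839080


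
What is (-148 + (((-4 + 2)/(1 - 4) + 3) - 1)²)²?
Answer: 1607824/81 ≈ 19850.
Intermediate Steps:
(-148 + (((-4 + 2)/(1 - 4) + 3) - 1)²)² = (-148 + ((-2/(-3) + 3) - 1)²)² = (-148 + ((-2*(-⅓) + 3) - 1)²)² = (-148 + ((⅔ + 3) - 1)²)² = (-148 + (11/3 - 1)²)² = (-148 + (8/3)²)² = (-148 + 64/9)² = (-1268/9)² = 1607824/81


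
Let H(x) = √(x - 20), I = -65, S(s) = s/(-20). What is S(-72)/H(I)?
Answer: -18*I*√85/425 ≈ -0.39047*I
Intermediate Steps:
S(s) = -s/20 (S(s) = s*(-1/20) = -s/20)
H(x) = √(-20 + x)
S(-72)/H(I) = (-1/20*(-72))/(√(-20 - 65)) = 18/(5*(√(-85))) = 18/(5*((I*√85))) = 18*(-I*√85/85)/5 = -18*I*√85/425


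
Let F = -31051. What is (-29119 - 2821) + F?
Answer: -62991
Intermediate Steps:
(-29119 - 2821) + F = (-29119 - 2821) - 31051 = -31940 - 31051 = -62991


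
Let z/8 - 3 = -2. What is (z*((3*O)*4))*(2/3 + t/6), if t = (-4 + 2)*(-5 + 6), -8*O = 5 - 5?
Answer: 0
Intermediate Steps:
z = 8 (z = 24 + 8*(-2) = 24 - 16 = 8)
O = 0 (O = -(5 - 5)/8 = -⅛*0 = 0)
t = -2 (t = -2*1 = -2)
(z*((3*O)*4))*(2/3 + t/6) = (8*((3*0)*4))*(2/3 - 2/6) = (8*(0*4))*(2*(⅓) - 2*⅙) = (8*0)*(⅔ - ⅓) = 0*(⅓) = 0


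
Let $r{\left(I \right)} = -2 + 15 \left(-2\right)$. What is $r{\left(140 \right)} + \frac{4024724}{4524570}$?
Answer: $- \frac{70380758}{2262285} \approx -31.11$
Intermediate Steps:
$r{\left(I \right)} = -32$ ($r{\left(I \right)} = -2 - 30 = -32$)
$r{\left(140 \right)} + \frac{4024724}{4524570} = -32 + \frac{4024724}{4524570} = -32 + 4024724 \cdot \frac{1}{4524570} = -32 + \frac{2012362}{2262285} = - \frac{70380758}{2262285}$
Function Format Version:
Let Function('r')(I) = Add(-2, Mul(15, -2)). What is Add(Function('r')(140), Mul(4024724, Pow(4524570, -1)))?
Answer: Rational(-70380758, 2262285) ≈ -31.110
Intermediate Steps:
Function('r')(I) = -32 (Function('r')(I) = Add(-2, -30) = -32)
Add(Function('r')(140), Mul(4024724, Pow(4524570, -1))) = Add(-32, Mul(4024724, Pow(4524570, -1))) = Add(-32, Mul(4024724, Rational(1, 4524570))) = Add(-32, Rational(2012362, 2262285)) = Rational(-70380758, 2262285)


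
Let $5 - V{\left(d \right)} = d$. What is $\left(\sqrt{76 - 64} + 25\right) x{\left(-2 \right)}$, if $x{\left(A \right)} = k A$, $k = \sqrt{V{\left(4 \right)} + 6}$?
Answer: $- 50 \sqrt{7} - 4 \sqrt{21} \approx -150.62$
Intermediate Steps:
$V{\left(d \right)} = 5 - d$
$k = \sqrt{7}$ ($k = \sqrt{\left(5 - 4\right) + 6} = \sqrt{1 + 6} = \sqrt{7} \approx 2.6458$)
$x{\left(A \right)} = A \sqrt{7}$ ($x{\left(A \right)} = \sqrt{7} A = A \sqrt{7}$)
$\left(\sqrt{76 - 64} + 25\right) x{\left(-2 \right)} = \left(\sqrt{76 - 64} + 25\right) \left(- 2 \sqrt{7}\right) = \left(\sqrt{12} + 25\right) \left(- 2 \sqrt{7}\right) = \left(2 \sqrt{3} + 25\right) \left(- 2 \sqrt{7}\right) = \left(25 + 2 \sqrt{3}\right) \left(- 2 \sqrt{7}\right) = - 2 \sqrt{7} \left(25 + 2 \sqrt{3}\right)$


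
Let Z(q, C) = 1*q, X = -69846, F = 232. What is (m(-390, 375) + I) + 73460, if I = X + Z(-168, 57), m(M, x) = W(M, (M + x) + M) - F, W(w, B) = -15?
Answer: 3199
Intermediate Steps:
m(M, x) = -247 (m(M, x) = -15 - 1*232 = -15 - 232 = -247)
Z(q, C) = q
I = -70014 (I = -69846 - 168 = -70014)
(m(-390, 375) + I) + 73460 = (-247 - 70014) + 73460 = -70261 + 73460 = 3199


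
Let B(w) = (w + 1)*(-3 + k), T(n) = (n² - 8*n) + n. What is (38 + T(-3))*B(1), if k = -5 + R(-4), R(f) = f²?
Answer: 1088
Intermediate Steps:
T(n) = n² - 7*n
k = 11 (k = -5 + (-4)² = -5 + 16 = 11)
B(w) = 8 + 8*w (B(w) = (w + 1)*(-3 + 11) = (1 + w)*8 = 8 + 8*w)
(38 + T(-3))*B(1) = (38 - 3*(-7 - 3))*(8 + 8*1) = (38 - 3*(-10))*(8 + 8) = (38 + 30)*16 = 68*16 = 1088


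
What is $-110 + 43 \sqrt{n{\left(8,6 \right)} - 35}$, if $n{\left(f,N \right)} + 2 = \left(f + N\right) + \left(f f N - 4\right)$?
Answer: $-110 + 43 \sqrt{357} \approx 702.46$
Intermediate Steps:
$n{\left(f,N \right)} = -6 + N + f + N f^{2}$ ($n{\left(f,N \right)} = -2 + \left(\left(f + N\right) + \left(f f N - 4\right)\right) = -2 + \left(\left(N + f\right) + \left(f^{2} N - 4\right)\right) = -2 + \left(\left(N + f\right) + \left(N f^{2} - 4\right)\right) = -2 + \left(\left(N + f\right) + \left(-4 + N f^{2}\right)\right) = -2 + \left(-4 + N + f + N f^{2}\right) = -6 + N + f + N f^{2}$)
$-110 + 43 \sqrt{n{\left(8,6 \right)} - 35} = -110 + 43 \sqrt{\left(-6 + 6 + 8 + 6 \cdot 8^{2}\right) - 35} = -110 + 43 \sqrt{\left(-6 + 6 + 8 + 6 \cdot 64\right) - 35} = -110 + 43 \sqrt{\left(-6 + 6 + 8 + 384\right) - 35} = -110 + 43 \sqrt{392 - 35} = -110 + 43 \sqrt{357}$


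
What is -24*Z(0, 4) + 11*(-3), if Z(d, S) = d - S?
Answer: 63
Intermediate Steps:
-24*Z(0, 4) + 11*(-3) = -24*(0 - 1*4) + 11*(-3) = -24*(0 - 4) - 33 = -24*(-4) - 33 = 96 - 33 = 63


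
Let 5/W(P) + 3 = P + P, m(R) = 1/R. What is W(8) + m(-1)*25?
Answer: -320/13 ≈ -24.615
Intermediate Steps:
m(R) = 1/R
W(P) = 5/(-3 + 2*P) (W(P) = 5/(-3 + (P + P)) = 5/(-3 + 2*P))
W(8) + m(-1)*25 = 5/(-3 + 2*8) + 25/(-1) = 5/(-3 + 16) - 1*25 = 5/13 - 25 = -320/13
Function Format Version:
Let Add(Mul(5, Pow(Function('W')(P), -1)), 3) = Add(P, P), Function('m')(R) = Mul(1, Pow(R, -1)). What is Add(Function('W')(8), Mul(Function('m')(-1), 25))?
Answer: Rational(-320, 13) ≈ -24.615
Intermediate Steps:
Function('m')(R) = Pow(R, -1)
Function('W')(P) = Mul(5, Pow(Add(-3, Mul(2, P)), -1)) (Function('W')(P) = Mul(5, Pow(Add(-3, Add(P, P)), -1)) = Mul(5, Pow(Add(-3, Mul(2, P)), -1)))
Add(Function('W')(8), Mul(Function('m')(-1), 25)) = Add(Mul(5, Pow(Add(-3, Mul(2, 8)), -1)), Mul(Pow(-1, -1), 25)) = Add(Mul(5, Pow(Add(-3, 16), -1)), Mul(-1, 25)) = Add(Mul(5, Pow(13, -1)), -25) = Add(Mul(5, Rational(1, 13)), -25) = Add(Rational(5, 13), -25) = Rational(-320, 13)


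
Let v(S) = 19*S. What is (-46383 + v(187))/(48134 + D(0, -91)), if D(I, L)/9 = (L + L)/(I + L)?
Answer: -21415/24076 ≈ -0.88947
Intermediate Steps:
D(I, L) = 18*L/(I + L) (D(I, L) = 9*((L + L)/(I + L)) = 9*((2*L)/(I + L)) = 9*(2*L/(I + L)) = 18*L/(I + L))
(-46383 + v(187))/(48134 + D(0, -91)) = (-46383 + 19*187)/(48134 + 18*(-91)/(0 - 91)) = (-46383 + 3553)/(48134 + 18*(-91)/(-91)) = -42830/(48134 + 18*(-91)*(-1/91)) = -42830/(48134 + 18) = -42830/48152 = -42830*1/48152 = -21415/24076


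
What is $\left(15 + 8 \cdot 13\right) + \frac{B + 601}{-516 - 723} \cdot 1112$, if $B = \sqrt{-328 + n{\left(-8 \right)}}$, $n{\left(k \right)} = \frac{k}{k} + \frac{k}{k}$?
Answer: $- \frac{520871}{1239} - \frac{1112 i \sqrt{326}}{1239} \approx -420.4 - 16.205 i$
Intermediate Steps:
$n{\left(k \right)} = 2$ ($n{\left(k \right)} = 1 + 1 = 2$)
$B = i \sqrt{326}$ ($B = \sqrt{-328 + 2} = \sqrt{-326} = i \sqrt{326} \approx 18.055 i$)
$\left(15 + 8 \cdot 13\right) + \frac{B + 601}{-516 - 723} \cdot 1112 = \left(15 + 8 \cdot 13\right) + \frac{i \sqrt{326} + 601}{-516 - 723} \cdot 1112 = \left(15 + 104\right) + \frac{601 + i \sqrt{326}}{-1239} \cdot 1112 = 119 + \left(601 + i \sqrt{326}\right) \left(- \frac{1}{1239}\right) 1112 = 119 + \left(- \frac{601}{1239} - \frac{i \sqrt{326}}{1239}\right) 1112 = 119 - \left(\frac{668312}{1239} + \frac{1112 i \sqrt{326}}{1239}\right) = - \frac{520871}{1239} - \frac{1112 i \sqrt{326}}{1239}$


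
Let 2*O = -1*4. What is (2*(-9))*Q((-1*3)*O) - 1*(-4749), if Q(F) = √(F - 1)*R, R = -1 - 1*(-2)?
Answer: 4749 - 18*√5 ≈ 4708.8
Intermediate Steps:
O = -2 (O = (-1*4)/2 = (½)*(-4) = -2)
R = 1 (R = -1 + 2 = 1)
Q(F) = √(-1 + F) (Q(F) = √(F - 1)*1 = √(-1 + F)*1 = √(-1 + F))
(2*(-9))*Q((-1*3)*O) - 1*(-4749) = (2*(-9))*√(-1 - 1*3*(-2)) - 1*(-4749) = -18*√(-1 - 3*(-2)) + 4749 = -18*√(-1 + 6) + 4749 = -18*√5 + 4749 = 4749 - 18*√5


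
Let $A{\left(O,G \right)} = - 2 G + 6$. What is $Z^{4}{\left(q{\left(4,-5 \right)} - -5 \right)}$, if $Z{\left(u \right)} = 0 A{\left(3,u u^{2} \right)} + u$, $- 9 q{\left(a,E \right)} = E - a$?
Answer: $1296$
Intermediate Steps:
$q{\left(a,E \right)} = - \frac{E}{9} + \frac{a}{9}$ ($q{\left(a,E \right)} = - \frac{E - a}{9} = - \frac{E}{9} + \frac{a}{9}$)
$A{\left(O,G \right)} = 6 - 2 G$
$Z{\left(u \right)} = u$ ($Z{\left(u \right)} = 0 \left(6 - 2 u u^{2}\right) + u = 0 \left(6 - 2 u^{3}\right) + u = 0 + u = u$)
$Z^{4}{\left(q{\left(4,-5 \right)} - -5 \right)} = \left(\left(\left(- \frac{1}{9}\right) \left(-5\right) + \frac{1}{9} \cdot 4\right) - -5\right)^{4} = \left(\left(\frac{5}{9} + \frac{4}{9}\right) + 5\right)^{4} = \left(1 + 5\right)^{4} = 6^{4} = 1296$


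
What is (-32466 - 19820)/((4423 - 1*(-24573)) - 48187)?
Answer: 52286/19191 ≈ 2.7245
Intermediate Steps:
(-32466 - 19820)/((4423 - 1*(-24573)) - 48187) = -52286/((4423 + 24573) - 48187) = -52286/(28996 - 48187) = -52286/(-19191) = -52286*(-1/19191) = 52286/19191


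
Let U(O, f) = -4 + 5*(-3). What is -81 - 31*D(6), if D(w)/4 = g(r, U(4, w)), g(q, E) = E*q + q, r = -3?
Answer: -6777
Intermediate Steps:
U(O, f) = -19 (U(O, f) = -4 - 15 = -19)
g(q, E) = q + E*q
D(w) = 216 (D(w) = 4*(-3*(1 - 19)) = 4*(-3*(-18)) = 4*54 = 216)
-81 - 31*D(6) = -81 - 31*216 = -81 - 6696 = -6777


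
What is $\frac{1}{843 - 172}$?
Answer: $\frac{1}{671} \approx 0.0014903$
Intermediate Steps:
$\frac{1}{843 - 172} = \frac{1}{671}$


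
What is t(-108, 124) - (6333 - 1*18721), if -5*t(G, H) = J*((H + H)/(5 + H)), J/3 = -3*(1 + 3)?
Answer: 2666396/215 ≈ 12402.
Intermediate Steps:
J = -36 (J = 3*(-3*(1 + 3)) = 3*(-3*4) = 3*(-12) = -36)
t(G, H) = 72*H/(5*(5 + H)) (t(G, H) = -(-36)*(H + H)/(5 + H)/5 = -(-36)*(2*H)/(5 + H)/5 = -(-36)*2*H/(5 + H)/5 = -(-72)*H/(5*(5 + H)) = 72*H/(5*(5 + H)))
t(-108, 124) - (6333 - 1*18721) = (72/5)*124/(5 + 124) - (6333 - 1*18721) = (72/5)*124/129 - (6333 - 18721) = (72/5)*124*(1/129) - 1*(-12388) = 2976/215 + 12388 = 2666396/215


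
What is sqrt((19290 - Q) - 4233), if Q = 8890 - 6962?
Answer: sqrt(13129) ≈ 114.58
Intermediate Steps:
Q = 1928
sqrt((19290 - Q) - 4233) = sqrt((19290 - 1*1928) - 4233) = sqrt((19290 - 1928) - 4233) = sqrt(17362 - 4233) = sqrt(13129)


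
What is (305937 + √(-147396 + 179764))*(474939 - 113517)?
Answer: 110572362414 + 24576696*√7 ≈ 1.1064e+11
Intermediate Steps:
(305937 + √(-147396 + 179764))*(474939 - 113517) = (305937 + √32368)*361422 = (305937 + 68*√7)*361422 = 110572362414 + 24576696*√7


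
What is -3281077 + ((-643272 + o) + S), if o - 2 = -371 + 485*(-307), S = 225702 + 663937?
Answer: -3183974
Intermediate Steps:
S = 889639
o = -149264 (o = 2 + (-371 + 485*(-307)) = 2 + (-371 - 148895) = 2 - 149266 = -149264)
-3281077 + ((-643272 + o) + S) = -3281077 + ((-643272 - 149264) + 889639) = -3281077 + (-792536 + 889639) = -3281077 + 97103 = -3183974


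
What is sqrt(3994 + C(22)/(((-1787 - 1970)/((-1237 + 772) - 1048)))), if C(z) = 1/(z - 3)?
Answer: sqrt(70420988105)/4199 ≈ 63.198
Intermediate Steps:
C(z) = 1/(-3 + z)
sqrt(3994 + C(22)/(((-1787 - 1970)/((-1237 + 772) - 1048)))) = sqrt(3994 + 1/((-3 + 22)*(((-1787 - 1970)/((-1237 + 772) - 1048))))) = sqrt(3994 + 1/(19*((-3757/(-465 - 1048))))) = sqrt(3994 + 1/(19*((-3757/(-1513))))) = sqrt(3994 + 1/(19*((-3757*(-1/1513))))) = sqrt(3994 + 1/(19*(221/89))) = sqrt(3994 + (1/19)*(89/221)) = sqrt(3994 + 89/4199) = sqrt(16770895/4199) = sqrt(70420988105)/4199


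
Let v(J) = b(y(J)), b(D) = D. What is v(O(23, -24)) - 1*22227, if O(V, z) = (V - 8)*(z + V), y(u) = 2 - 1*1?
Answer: -22226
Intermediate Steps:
y(u) = 1 (y(u) = 2 - 1 = 1)
O(V, z) = (-8 + V)*(V + z)
v(J) = 1
v(O(23, -24)) - 1*22227 = 1 - 1*22227 = 1 - 22227 = -22226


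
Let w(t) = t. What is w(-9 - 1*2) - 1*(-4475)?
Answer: 4464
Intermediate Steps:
w(-9 - 1*2) - 1*(-4475) = (-9 - 1*2) - 1*(-4475) = (-9 - 2) + 4475 = -11 + 4475 = 4464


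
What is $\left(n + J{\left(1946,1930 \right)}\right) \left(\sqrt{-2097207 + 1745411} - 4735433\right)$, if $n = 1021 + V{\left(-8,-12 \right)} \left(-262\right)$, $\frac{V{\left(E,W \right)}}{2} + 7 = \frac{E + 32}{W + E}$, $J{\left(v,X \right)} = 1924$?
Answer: $- \frac{171465293497}{5} + \frac{72418 i \sqrt{87949}}{5} \approx -3.4293 \cdot 10^{10} + 4.2953 \cdot 10^{6} i$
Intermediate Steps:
$V{\left(E,W \right)} = -14 + \frac{2 \left(32 + E\right)}{E + W}$ ($V{\left(E,W \right)} = -14 + 2 \frac{E + 32}{W + E} = -14 + 2 \frac{32 + E}{E + W} = -14 + \frac{2 \left(32 + E\right)}{E + W}$)
$n = \frac{26589}{5}$ ($n = 1021 + \frac{2 \left(32 - -84 - -48\right)}{-8 - 12} \left(-262\right) = 1021 + \frac{2 \left(32 + 84 + 48\right)}{-20} \left(-262\right) = 1021 + 2 \left(- \frac{1}{20}\right) 164 \left(-262\right) = 1021 - - \frac{21484}{5} = 1021 + \frac{21484}{5} = \frac{26589}{5} \approx 5317.8$)
$\left(n + J{\left(1946,1930 \right)}\right) \left(\sqrt{-2097207 + 1745411} - 4735433\right) = \left(\frac{26589}{5} + 1924\right) \left(\sqrt{-2097207 + 1745411} - 4735433\right) = \frac{36209 \left(\sqrt{-351796} - 4735433\right)}{5} = \frac{36209 \left(2 i \sqrt{87949} - 4735433\right)}{5} = \frac{36209 \left(-4735433 + 2 i \sqrt{87949}\right)}{5} = - \frac{171465293497}{5} + \frac{72418 i \sqrt{87949}}{5}$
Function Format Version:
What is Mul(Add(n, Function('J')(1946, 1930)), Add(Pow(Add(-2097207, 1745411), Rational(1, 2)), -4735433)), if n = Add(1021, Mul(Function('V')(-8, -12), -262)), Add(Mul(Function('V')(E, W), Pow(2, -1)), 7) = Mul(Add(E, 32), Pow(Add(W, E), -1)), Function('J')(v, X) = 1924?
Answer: Add(Rational(-171465293497, 5), Mul(Rational(72418, 5), I, Pow(87949, Rational(1, 2)))) ≈ Add(-3.4293e+10, Mul(4.2953e+6, I))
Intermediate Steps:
Function('V')(E, W) = Add(-14, Mul(2, Pow(Add(E, W), -1), Add(32, E))) (Function('V')(E, W) = Add(-14, Mul(2, Mul(Add(E, 32), Pow(Add(W, E), -1)))) = Add(-14, Mul(2, Mul(Add(32, E), Pow(Add(E, W), -1)))) = Add(-14, Mul(2, Mul(Pow(Add(E, W), -1), Add(32, E)))) = Add(-14, Mul(2, Pow(Add(E, W), -1), Add(32, E))))
n = Rational(26589, 5) (n = Add(1021, Mul(Mul(2, Pow(Add(-8, -12), -1), Add(32, Mul(-7, -12), Mul(-6, -8))), -262)) = Add(1021, Mul(Mul(2, Pow(-20, -1), Add(32, 84, 48)), -262)) = Add(1021, Mul(Mul(2, Rational(-1, 20), 164), -262)) = Add(1021, Mul(Rational(-82, 5), -262)) = Add(1021, Rational(21484, 5)) = Rational(26589, 5) ≈ 5317.8)
Mul(Add(n, Function('J')(1946, 1930)), Add(Pow(Add(-2097207, 1745411), Rational(1, 2)), -4735433)) = Mul(Add(Rational(26589, 5), 1924), Add(Pow(Add(-2097207, 1745411), Rational(1, 2)), -4735433)) = Mul(Rational(36209, 5), Add(Pow(-351796, Rational(1, 2)), -4735433)) = Mul(Rational(36209, 5), Add(Mul(2, I, Pow(87949, Rational(1, 2))), -4735433)) = Mul(Rational(36209, 5), Add(-4735433, Mul(2, I, Pow(87949, Rational(1, 2))))) = Add(Rational(-171465293497, 5), Mul(Rational(72418, 5), I, Pow(87949, Rational(1, 2))))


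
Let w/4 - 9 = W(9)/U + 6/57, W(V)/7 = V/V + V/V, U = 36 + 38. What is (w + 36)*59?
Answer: 3035196/703 ≈ 4317.5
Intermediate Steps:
U = 74
W(V) = 14 (W(V) = 7*(V/V + V/V) = 7*(1 + 1) = 7*2 = 14)
w = 26136/703 (w = 36 + 4*(14/74 + 6/57) = 36 + 4*(14*(1/74) + 6*(1/57)) = 36 + 4*(7/37 + 2/19) = 36 + 4*(207/703) = 36 + 828/703 = 26136/703 ≈ 37.178)
(w + 36)*59 = (26136/703 + 36)*59 = (51444/703)*59 = 3035196/703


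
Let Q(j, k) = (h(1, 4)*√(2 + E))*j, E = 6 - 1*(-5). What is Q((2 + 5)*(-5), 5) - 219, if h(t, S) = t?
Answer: -219 - 35*√13 ≈ -345.19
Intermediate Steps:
E = 11 (E = 6 + 5 = 11)
Q(j, k) = j*√13 (Q(j, k) = (1*√(2 + 11))*j = (1*√13)*j = √13*j = j*√13)
Q((2 + 5)*(-5), 5) - 219 = ((2 + 5)*(-5))*√13 - 219 = (7*(-5))*√13 - 219 = -35*√13 - 219 = -219 - 35*√13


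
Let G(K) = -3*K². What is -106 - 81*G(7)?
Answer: 11801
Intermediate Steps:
-106 - 81*G(7) = -106 - (-243)*7² = -106 - (-243)*49 = -106 - 81*(-147) = -106 + 11907 = 11801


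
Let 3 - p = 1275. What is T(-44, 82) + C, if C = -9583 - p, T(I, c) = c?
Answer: -8229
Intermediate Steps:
p = -1272 (p = 3 - 1*1275 = 3 - 1275 = -1272)
C = -8311 (C = -9583 - 1*(-1272) = -9583 + 1272 = -8311)
T(-44, 82) + C = 82 - 8311 = -8229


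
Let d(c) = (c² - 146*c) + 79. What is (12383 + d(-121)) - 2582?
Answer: 42187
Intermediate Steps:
d(c) = 79 + c² - 146*c
(12383 + d(-121)) - 2582 = (12383 + (79 + (-121)² - 146*(-121))) - 2582 = (12383 + (79 + 14641 + 17666)) - 2582 = (12383 + 32386) - 2582 = 44769 - 2582 = 42187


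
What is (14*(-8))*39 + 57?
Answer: -4311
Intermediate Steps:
(14*(-8))*39 + 57 = -112*39 + 57 = -4368 + 57 = -4311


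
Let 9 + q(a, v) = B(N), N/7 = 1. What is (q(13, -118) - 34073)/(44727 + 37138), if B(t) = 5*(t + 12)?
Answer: -33987/81865 ≈ -0.41516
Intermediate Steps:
N = 7 (N = 7*1 = 7)
B(t) = 60 + 5*t (B(t) = 5*(12 + t) = 60 + 5*t)
q(a, v) = 86 (q(a, v) = -9 + (60 + 5*7) = -9 + (60 + 35) = -9 + 95 = 86)
(q(13, -118) - 34073)/(44727 + 37138) = (86 - 34073)/(44727 + 37138) = -33987/81865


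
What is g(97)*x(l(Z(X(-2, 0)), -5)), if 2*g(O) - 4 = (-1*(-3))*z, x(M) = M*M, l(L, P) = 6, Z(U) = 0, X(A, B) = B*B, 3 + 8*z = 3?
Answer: 72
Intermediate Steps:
z = 0 (z = -3/8 + (1/8)*3 = -3/8 + 3/8 = 0)
X(A, B) = B**2
x(M) = M**2
g(O) = 2 (g(O) = 2 + (-1*(-3)*0)/2 = 2 + (3*0)/2 = 2 + (1/2)*0 = 2 + 0 = 2)
g(97)*x(l(Z(X(-2, 0)), -5)) = 2*6**2 = 2*36 = 72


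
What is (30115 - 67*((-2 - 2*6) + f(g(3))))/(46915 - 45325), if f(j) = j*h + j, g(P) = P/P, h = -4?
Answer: 5209/265 ≈ 19.657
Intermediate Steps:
g(P) = 1
f(j) = -3*j (f(j) = j*(-4) + j = -4*j + j = -3*j)
(30115 - 67*((-2 - 2*6) + f(g(3))))/(46915 - 45325) = (30115 - 67*((-2 - 2*6) - 3*1))/(46915 - 45325) = (30115 - 67*((-2 - 12) - 3))/1590 = (30115 - 67*(-14 - 3))*(1/1590) = (30115 - 67*(-17))*(1/1590) = (30115 + 1139)*(1/1590) = 31254*(1/1590) = 5209/265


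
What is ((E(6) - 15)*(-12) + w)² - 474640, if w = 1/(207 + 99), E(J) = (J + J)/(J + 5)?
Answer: -5062000737911/11329956 ≈ -4.4678e+5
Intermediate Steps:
E(J) = 2*J/(5 + J) (E(J) = (2*J)/(5 + J) = 2*J/(5 + J))
w = 1/306 ≈ 0.0032680
((E(6) - 15)*(-12) + w)² - 474640 = ((2*6/(5 + 6) - 15)*(-12) + 1/306)² - 474640 = ((2*6/11 - 15)*(-12) + 1/306)² - 474640 = ((2*6*(1/11) - 15)*(-12) + 1/306)² - 474640 = ((12/11 - 15)*(-12) + 1/306)² - 474640 = (-153/11*(-12) + 1/306)² - 474640 = (1836/11 + 1/306)² - 474640 = (561827/3366)² - 474640 = 315649577929/11329956 - 474640 = -5062000737911/11329956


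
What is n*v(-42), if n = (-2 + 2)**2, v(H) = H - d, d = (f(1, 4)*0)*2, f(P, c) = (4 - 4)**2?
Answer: 0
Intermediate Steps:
f(P, c) = 0 (f(P, c) = 0**2 = 0)
d = 0 (d = (0*0)*2 = 0*2 = 0)
v(H) = H (v(H) = H - 1*0 = H + 0 = H)
n = 0 (n = 0**2 = 0)
n*v(-42) = 0*(-42) = 0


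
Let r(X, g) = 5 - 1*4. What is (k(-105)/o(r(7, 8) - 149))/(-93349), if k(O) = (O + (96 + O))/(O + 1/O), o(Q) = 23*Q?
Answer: 5985/1751810857948 ≈ 3.4165e-9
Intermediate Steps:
r(X, g) = 1 (r(X, g) = 5 - 4 = 1)
k(O) = (96 + 2*O)/(O + 1/O)
(k(-105)/o(r(7, 8) - 149))/(-93349) = ((2*(-105)*(48 - 105)/(1 + (-105)²))/((23*(1 - 149))))/(-93349) = ((2*(-105)*(-57)/(1 + 11025))/((23*(-148))))*(-1/93349) = ((2*(-105)*(-57)/11026)/(-3404))*(-1/93349) = ((2*(-105)*(1/11026)*(-57))*(-1/3404))*(-1/93349) = ((5985/5513)*(-1/3404))*(-1/93349) = -5985/18766252*(-1/93349) = 5985/1751810857948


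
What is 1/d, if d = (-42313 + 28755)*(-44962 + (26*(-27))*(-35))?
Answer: 1/276474736 ≈ 3.6170e-9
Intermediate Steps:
d = 276474736 (d = -13558*(-44962 - 702*(-35)) = -13558*(-44962 + 24570) = -13558*(-20392) = 276474736)
1/d = 1/276474736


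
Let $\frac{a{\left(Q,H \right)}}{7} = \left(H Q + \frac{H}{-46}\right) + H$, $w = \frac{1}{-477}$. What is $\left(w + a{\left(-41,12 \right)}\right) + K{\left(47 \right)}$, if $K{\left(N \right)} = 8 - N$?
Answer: $- \frac{37310486}{10971} \approx -3400.8$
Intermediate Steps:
$w = - \frac{1}{477} \approx -0.0020964$
$a{\left(Q,H \right)} = \frac{315 H}{46} + 7 H Q$ ($a{\left(Q,H \right)} = 7 \left(\left(H Q + \frac{H}{-46}\right) + H\right) = 7 \left(\left(H Q - \frac{H}{46}\right) + H\right) = 7 \left(\left(- \frac{H}{46} + H Q\right) + H\right) = 7 \left(\frac{45 H}{46} + H Q\right) = \frac{315 H}{46} + 7 H Q$)
$\left(w + a{\left(-41,12 \right)}\right) + K{\left(47 \right)} = \left(- \frac{1}{477} + \frac{7}{46} \cdot 12 \left(45 + 46 \left(-41\right)\right)\right) + \left(8 - 47\right) = \left(- \frac{1}{477} + \frac{7}{46} \cdot 12 \left(45 - 1886\right)\right) + \left(8 - 47\right) = \left(- \frac{1}{477} + \frac{7}{46} \cdot 12 \left(-1841\right)\right) - 39 = \left(- \frac{1}{477} - \frac{77322}{23}\right) - 39 = - \frac{36882617}{10971} - 39 = - \frac{37310486}{10971}$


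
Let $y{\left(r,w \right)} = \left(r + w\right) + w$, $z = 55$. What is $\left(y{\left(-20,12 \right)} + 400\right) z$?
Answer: $22220$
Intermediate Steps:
$y{\left(r,w \right)} = r + 2 w$
$\left(y{\left(-20,12 \right)} + 400\right) z = \left(\left(-20 + 2 \cdot 12\right) + 400\right) 55 = \left(\left(-20 + 24\right) + 400\right) 55 = \left(4 + 400\right) 55 = 404 \cdot 55 = 22220$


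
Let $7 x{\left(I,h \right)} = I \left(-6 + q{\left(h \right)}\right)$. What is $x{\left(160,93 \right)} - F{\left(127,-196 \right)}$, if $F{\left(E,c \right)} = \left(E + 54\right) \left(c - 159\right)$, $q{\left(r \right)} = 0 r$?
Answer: $\frac{448825}{7} \approx 64118.0$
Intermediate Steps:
$q{\left(r \right)} = 0$
$x{\left(I,h \right)} = - \frac{6 I}{7}$ ($x{\left(I,h \right)} = \frac{I \left(-6 + 0\right)}{7} = \frac{I \left(-6\right)}{7} = \frac{\left(-6\right) I}{7} = - \frac{6 I}{7}$)
$F{\left(E,c \right)} = \left(-159 + c\right) \left(54 + E\right)$ ($F{\left(E,c \right)} = \left(54 + E\right) \left(-159 + c\right) = \left(-159 + c\right) \left(54 + E\right)$)
$x{\left(160,93 \right)} - F{\left(127,-196 \right)} = \left(- \frac{6}{7}\right) 160 - \left(-8586 - 20193 + 54 \left(-196\right) + 127 \left(-196\right)\right) = - \frac{960}{7} - \left(-8586 - 20193 - 10584 - 24892\right) = - \frac{960}{7} - -64255 = - \frac{960}{7} + 64255 = \frac{448825}{7}$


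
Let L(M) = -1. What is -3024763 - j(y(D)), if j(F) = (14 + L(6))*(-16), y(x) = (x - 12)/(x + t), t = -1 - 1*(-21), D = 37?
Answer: -3024555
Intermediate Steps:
t = 20 (t = -1 + 21 = 20)
y(x) = (-12 + x)/(20 + x) (y(x) = (x - 12)/(x + 20) = (-12 + x)/(20 + x))
j(F) = -208 (j(F) = (14 - 1)*(-16) = 13*(-16) = -208)
-3024763 - j(y(D)) = -3024763 - 1*(-208) = -3024763 + 208 = -3024555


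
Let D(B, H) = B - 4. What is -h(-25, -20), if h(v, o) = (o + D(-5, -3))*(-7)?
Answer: -203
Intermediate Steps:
D(B, H) = -4 + B
h(v, o) = 63 - 7*o (h(v, o) = (o + (-4 - 5))*(-7) = (o - 9)*(-7) = (-9 + o)*(-7) = 63 - 7*o)
-h(-25, -20) = -(63 - 7*(-20)) = -(63 + 140) = -1*203 = -203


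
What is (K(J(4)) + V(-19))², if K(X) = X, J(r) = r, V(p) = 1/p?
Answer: 5625/361 ≈ 15.582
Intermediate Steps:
(K(J(4)) + V(-19))² = (4 + 1/(-19))² = (4 - 1/19)² = (75/19)² = 5625/361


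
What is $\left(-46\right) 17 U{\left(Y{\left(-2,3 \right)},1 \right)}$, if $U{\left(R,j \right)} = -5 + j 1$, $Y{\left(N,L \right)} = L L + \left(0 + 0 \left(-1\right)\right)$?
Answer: $3128$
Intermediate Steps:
$Y{\left(N,L \right)} = L^{2}$ ($Y{\left(N,L \right)} = L^{2} + \left(0 + 0\right) = L^{2} + 0 = L^{2}$)
$U{\left(R,j \right)} = -5 + j$
$\left(-46\right) 17 U{\left(Y{\left(-2,3 \right)},1 \right)} = \left(-46\right) 17 \left(-5 + 1\right) = \left(-782\right) \left(-4\right) = 3128$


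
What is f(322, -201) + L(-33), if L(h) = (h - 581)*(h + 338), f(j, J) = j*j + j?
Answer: -83264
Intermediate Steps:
f(j, J) = j + j² (f(j, J) = j² + j = j + j²)
L(h) = (-581 + h)*(338 + h)
f(322, -201) + L(-33) = 322*(1 + 322) + (-196378 + (-33)² - 243*(-33)) = 322*323 + (-196378 + 1089 + 8019) = 104006 - 187270 = -83264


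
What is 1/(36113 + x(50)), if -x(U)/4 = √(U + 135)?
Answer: 36113/1304145809 + 4*√185/1304145809 ≈ 2.7733e-5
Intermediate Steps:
x(U) = -4*√(135 + U) (x(U) = -4*√(U + 135) = -4*√(135 + U))
1/(36113 + x(50)) = 1/(36113 - 4*√(135 + 50)) = 1/(36113 - 4*√185)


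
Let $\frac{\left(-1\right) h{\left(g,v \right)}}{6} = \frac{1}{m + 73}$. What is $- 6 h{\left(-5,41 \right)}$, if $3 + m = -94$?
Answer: $- \frac{3}{2} \approx -1.5$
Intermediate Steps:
$m = -97$ ($m = -3 - 94 = -97$)
$h{\left(g,v \right)} = \frac{1}{4}$ ($h{\left(g,v \right)} = - \frac{6}{-97 + 73} = - \frac{6}{-24} = \left(-6\right) \left(- \frac{1}{24}\right) = \frac{1}{4}$)
$- 6 h{\left(-5,41 \right)} = \left(-6\right) \frac{1}{4} = - \frac{3}{2}$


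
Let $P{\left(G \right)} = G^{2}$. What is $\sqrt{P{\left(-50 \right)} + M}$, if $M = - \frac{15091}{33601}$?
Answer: $\frac{\sqrt{2822060929809}}{33601} \approx 49.995$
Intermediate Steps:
$M = - \frac{15091}{33601}$ ($M = \left(-15091\right) \frac{1}{33601} = - \frac{15091}{33601} \approx -0.44912$)
$\sqrt{P{\left(-50 \right)} + M} = \sqrt{\left(-50\right)^{2} - \frac{15091}{33601}} = \sqrt{2500 - \frac{15091}{33601}} = \sqrt{\frac{83987409}{33601}} = \frac{\sqrt{2822060929809}}{33601}$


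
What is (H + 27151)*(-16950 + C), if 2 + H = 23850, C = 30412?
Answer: 686548538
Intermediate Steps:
H = 23848 (H = -2 + 23850 = 23848)
(H + 27151)*(-16950 + C) = (23848 + 27151)*(-16950 + 30412) = 50999*13462 = 686548538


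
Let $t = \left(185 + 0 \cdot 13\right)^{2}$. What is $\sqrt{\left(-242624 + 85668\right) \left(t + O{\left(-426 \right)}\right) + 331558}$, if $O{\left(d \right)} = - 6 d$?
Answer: $i \sqrt{5772667078} \approx 75978.0 i$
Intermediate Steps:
$t = 34225$ ($t = \left(185 + 0\right)^{2} = 185^{2} = 34225$)
$\sqrt{\left(-242624 + 85668\right) \left(t + O{\left(-426 \right)}\right) + 331558} = \sqrt{\left(-242624 + 85668\right) \left(34225 - -2556\right) + 331558} = \sqrt{- 156956 \left(34225 + 2556\right) + 331558} = \sqrt{\left(-156956\right) 36781 + 331558} = \sqrt{-5772998636 + 331558} = \sqrt{-5772667078} = i \sqrt{5772667078}$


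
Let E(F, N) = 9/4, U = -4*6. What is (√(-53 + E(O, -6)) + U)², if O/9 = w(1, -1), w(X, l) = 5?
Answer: (48 - I*√203)²/4 ≈ 525.25 - 341.95*I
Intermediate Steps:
U = -24
O = 45 (O = 9*5 = 45)
E(F, N) = 9/4 (E(F, N) = 9*(¼) = 9/4)
(√(-53 + E(O, -6)) + U)² = (√(-53 + 9/4) - 24)² = (√(-203/4) - 24)² = (I*√203/2 - 24)² = (-24 + I*√203/2)²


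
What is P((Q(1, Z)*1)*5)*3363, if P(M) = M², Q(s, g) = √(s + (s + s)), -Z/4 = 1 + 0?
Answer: 252225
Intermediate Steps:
Z = -4 (Z = -4*(1 + 0) = -4*1 = -4)
Q(s, g) = √3*√s (Q(s, g) = √(s + 2*s) = √(3*s) = √3*√s)
P((Q(1, Z)*1)*5)*3363 = (((√3*√1)*1)*5)²*3363 = (((√3*1)*1)*5)²*3363 = ((√3*1)*5)²*3363 = (√3*5)²*3363 = (5*√3)²*3363 = 75*3363 = 252225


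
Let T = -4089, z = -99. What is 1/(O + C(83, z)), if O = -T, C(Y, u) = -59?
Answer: 1/4030 ≈ 0.00024814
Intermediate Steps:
O = 4089 (O = -1*(-4089) = 4089)
1/(O + C(83, z)) = 1/(4089 - 59) = 1/4030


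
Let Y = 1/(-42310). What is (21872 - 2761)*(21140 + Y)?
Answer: 17093516688289/42310 ≈ 4.0401e+8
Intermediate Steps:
Y = -1/42310 ≈ -2.3635e-5
(21872 - 2761)*(21140 + Y) = (21872 - 2761)*(21140 - 1/42310) = 19111*(894433399/42310) = 17093516688289/42310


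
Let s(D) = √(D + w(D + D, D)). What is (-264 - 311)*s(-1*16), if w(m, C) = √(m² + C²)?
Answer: -2300*√(-1 + √5) ≈ -2557.1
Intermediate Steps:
w(m, C) = √(C² + m²)
s(D) = √(D + √5*√(D²)) (s(D) = √(D + √(D² + (D + D)²)) = √(D + √(D² + (2*D)²)) = √(D + √(D² + 4*D²)) = √(D + √(5*D²)) = √(D + √5*√(D²)))
(-264 - 311)*s(-1*16) = (-264 - 311)*√(-1*16 + √5*√((-1*16)²)) = -575*√(-16 + √5*√((-16)²)) = -575*√(-16 + √5*√256) = -575*√(-16 + √5*16) = -575*√(-16 + 16*√5)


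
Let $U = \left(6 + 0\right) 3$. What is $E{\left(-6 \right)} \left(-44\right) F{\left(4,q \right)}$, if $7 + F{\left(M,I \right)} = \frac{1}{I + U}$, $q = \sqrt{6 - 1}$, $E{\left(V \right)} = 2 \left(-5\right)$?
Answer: $- \frac{88600}{29} - \frac{40 \sqrt{5}}{29} \approx -3058.3$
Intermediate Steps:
$E{\left(V \right)} = -10$
$U = 18$ ($U = 6 \cdot 3 = 18$)
$q = \sqrt{5} \approx 2.2361$
$F{\left(M,I \right)} = -7 + \frac{1}{18 + I}$ ($F{\left(M,I \right)} = -7 + \frac{1}{I + 18} = -7 + \frac{1}{18 + I}$)
$E{\left(-6 \right)} \left(-44\right) F{\left(4,q \right)} = \left(-10\right) \left(-44\right) \frac{-125 - 7 \sqrt{5}}{18 + \sqrt{5}} = 440 \frac{-125 - 7 \sqrt{5}}{18 + \sqrt{5}} = \frac{440 \left(-125 - 7 \sqrt{5}\right)}{18 + \sqrt{5}}$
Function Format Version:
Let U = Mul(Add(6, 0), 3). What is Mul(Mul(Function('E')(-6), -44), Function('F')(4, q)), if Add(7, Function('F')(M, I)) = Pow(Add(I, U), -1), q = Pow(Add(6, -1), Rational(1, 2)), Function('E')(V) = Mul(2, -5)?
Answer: Add(Rational(-88600, 29), Mul(Rational(-40, 29), Pow(5, Rational(1, 2)))) ≈ -3058.3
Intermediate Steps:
Function('E')(V) = -10
U = 18 (U = Mul(6, 3) = 18)
q = Pow(5, Rational(1, 2)) ≈ 2.2361
Function('F')(M, I) = Add(-7, Pow(Add(18, I), -1)) (Function('F')(M, I) = Add(-7, Pow(Add(I, 18), -1)) = Add(-7, Pow(Add(18, I), -1)))
Mul(Mul(Function('E')(-6), -44), Function('F')(4, q)) = Mul(Mul(-10, -44), Mul(Pow(Add(18, Pow(5, Rational(1, 2))), -1), Add(-125, Mul(-7, Pow(5, Rational(1, 2)))))) = Mul(440, Mul(Pow(Add(18, Pow(5, Rational(1, 2))), -1), Add(-125, Mul(-7, Pow(5, Rational(1, 2)))))) = Mul(440, Pow(Add(18, Pow(5, Rational(1, 2))), -1), Add(-125, Mul(-7, Pow(5, Rational(1, 2)))))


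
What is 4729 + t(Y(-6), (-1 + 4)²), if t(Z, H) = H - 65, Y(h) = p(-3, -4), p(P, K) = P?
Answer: 4673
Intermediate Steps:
Y(h) = -3
t(Z, H) = -65 + H
4729 + t(Y(-6), (-1 + 4)²) = 4729 + (-65 + (-1 + 4)²) = 4729 + (-65 + 3²) = 4729 + (-65 + 9) = 4729 - 56 = 4673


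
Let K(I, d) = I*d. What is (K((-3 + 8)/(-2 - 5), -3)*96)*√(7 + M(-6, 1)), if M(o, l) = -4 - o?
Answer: 4320/7 ≈ 617.14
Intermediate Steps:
(K((-3 + 8)/(-2 - 5), -3)*96)*√(7 + M(-6, 1)) = ((((-3 + 8)/(-2 - 5))*(-3))*96)*√(7 + (-4 - 1*(-6))) = (((5/(-7))*(-3))*96)*√(7 + (-4 + 6)) = (((5*(-⅐))*(-3))*96)*√(7 + 2) = (-5/7*(-3)*96)*√9 = ((15/7)*96)*3 = (1440/7)*3 = 4320/7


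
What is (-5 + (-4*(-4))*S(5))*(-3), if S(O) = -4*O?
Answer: 975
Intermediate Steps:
(-5 + (-4*(-4))*S(5))*(-3) = (-5 + (-4*(-4))*(-4*5))*(-3) = (-5 + 16*(-20))*(-3) = (-5 - 320)*(-3) = -325*(-3) = 975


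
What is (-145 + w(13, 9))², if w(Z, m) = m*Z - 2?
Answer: 900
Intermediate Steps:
w(Z, m) = -2 + Z*m (w(Z, m) = Z*m - 2 = -2 + Z*m)
(-145 + w(13, 9))² = (-145 + (-2 + 13*9))² = (-145 + (-2 + 117))² = (-145 + 115)² = (-30)² = 900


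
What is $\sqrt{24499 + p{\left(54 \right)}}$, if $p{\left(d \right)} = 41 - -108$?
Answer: $2 \sqrt{6162} \approx 157.0$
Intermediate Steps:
$p{\left(d \right)} = 149$ ($p{\left(d \right)} = 41 + 108 = 149$)
$\sqrt{24499 + p{\left(54 \right)}} = \sqrt{24499 + 149} = \sqrt{24648} = 2 \sqrt{6162}$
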